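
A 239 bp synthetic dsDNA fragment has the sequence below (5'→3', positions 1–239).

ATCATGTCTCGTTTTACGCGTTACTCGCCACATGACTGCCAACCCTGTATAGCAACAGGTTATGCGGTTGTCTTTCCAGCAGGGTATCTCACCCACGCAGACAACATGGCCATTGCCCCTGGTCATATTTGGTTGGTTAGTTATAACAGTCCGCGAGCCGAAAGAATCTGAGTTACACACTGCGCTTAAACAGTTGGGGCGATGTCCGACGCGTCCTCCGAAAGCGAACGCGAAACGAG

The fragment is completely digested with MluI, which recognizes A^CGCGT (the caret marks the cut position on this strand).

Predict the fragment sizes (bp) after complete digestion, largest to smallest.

193, 30, 16 bp

MluI sites (ACGCGT) start at positions 16, 209.
MluI cuts after the first base of each site, so after positions 16, 209.
Linear molecule, 2 cuts → 3 fragments:
  1–16 → 16 bp
  17–209 → 193 bp
  210–239 → 30 bp
Sorted largest to smallest: 193, 30, 16 bp.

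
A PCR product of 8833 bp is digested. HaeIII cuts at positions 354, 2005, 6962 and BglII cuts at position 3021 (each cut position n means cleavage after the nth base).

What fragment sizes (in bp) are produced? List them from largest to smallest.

Combined cut positions (sorted): 354, 2005, 3021, 6962.
Linear molecule, 4 cuts → 5 fragments:
  354 − 0 = 354 bp
  2005 − 354 = 1651 bp
  3021 − 2005 = 1016 bp
  6962 − 3021 = 3941 bp
  8833 − 6962 = 1871 bp
Sorted largest to smallest: 3941, 1871, 1651, 1016, 354 bp.

3941, 1871, 1651, 1016, 354 bp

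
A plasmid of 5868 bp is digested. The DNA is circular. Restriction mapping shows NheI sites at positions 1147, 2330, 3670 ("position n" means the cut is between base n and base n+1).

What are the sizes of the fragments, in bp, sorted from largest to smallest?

Circular molecule, 3 cuts → 3 fragments:
  2330 − 1147 = 1183 bp
  3670 − 2330 = 1340 bp
  wrap: 5868 − 3670 + 1147 = 3345 bp
Sorted largest to smallest: 3345, 1340, 1183 bp.

3345, 1340, 1183 bp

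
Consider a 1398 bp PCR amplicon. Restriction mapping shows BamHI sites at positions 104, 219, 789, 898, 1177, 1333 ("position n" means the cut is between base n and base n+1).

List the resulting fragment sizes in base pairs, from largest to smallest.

570, 279, 156, 115, 109, 104, 65 bp

Linear molecule, 6 cuts → 7 fragments:
  104 − 0 = 104 bp
  219 − 104 = 115 bp
  789 − 219 = 570 bp
  898 − 789 = 109 bp
  1177 − 898 = 279 bp
  1333 − 1177 = 156 bp
  1398 − 1333 = 65 bp
Sorted largest to smallest: 570, 279, 156, 115, 109, 104, 65 bp.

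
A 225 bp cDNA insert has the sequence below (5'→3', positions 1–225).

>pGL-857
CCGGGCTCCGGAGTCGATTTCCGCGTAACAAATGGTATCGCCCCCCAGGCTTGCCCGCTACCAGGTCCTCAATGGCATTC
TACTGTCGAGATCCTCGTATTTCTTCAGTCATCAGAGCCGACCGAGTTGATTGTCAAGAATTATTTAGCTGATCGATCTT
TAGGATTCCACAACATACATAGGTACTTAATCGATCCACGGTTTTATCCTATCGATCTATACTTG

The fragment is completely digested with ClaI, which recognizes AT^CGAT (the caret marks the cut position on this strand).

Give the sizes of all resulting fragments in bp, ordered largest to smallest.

ClaI sites (ATCGAT) start at positions 152, 190, 211.
ClaI cuts after base 2 of each site, so after positions 153, 191, 212.
Linear molecule, 3 cuts → 4 fragments:
  1–153 → 153 bp
  154–191 → 38 bp
  192–212 → 21 bp
  213–225 → 13 bp
Sorted largest to smallest: 153, 38, 21, 13 bp.

153, 38, 21, 13 bp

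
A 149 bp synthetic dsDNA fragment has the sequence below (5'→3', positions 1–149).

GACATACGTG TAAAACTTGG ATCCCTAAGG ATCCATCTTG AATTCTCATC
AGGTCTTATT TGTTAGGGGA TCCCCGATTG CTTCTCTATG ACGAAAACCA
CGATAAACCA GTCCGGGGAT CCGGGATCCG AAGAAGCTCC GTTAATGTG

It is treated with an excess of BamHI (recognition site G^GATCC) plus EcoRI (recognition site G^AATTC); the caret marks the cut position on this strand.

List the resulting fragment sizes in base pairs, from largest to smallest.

49, 28, 25, 19, 11, 10, 7 bp

BamHI sites (GGATCC) start at positions 19, 29, 68, 117, 124.
BamHI cuts after the first base of each site, so after positions 19, 29, 68, 117, 124.
The EcoRI site (GAATTC) starts at position 40.
EcoRI cuts after the first base of each site, so after position 40.
Combined cut positions: 19, 29, 40, 68, 117, 124.
Linear molecule, 6 cuts → 7 fragments:
  1–19 → 19 bp
  20–29 → 10 bp
  30–40 → 11 bp
  41–68 → 28 bp
  69–117 → 49 bp
  118–124 → 7 bp
  125–149 → 25 bp
Sorted largest to smallest: 49, 28, 25, 19, 11, 10, 7 bp.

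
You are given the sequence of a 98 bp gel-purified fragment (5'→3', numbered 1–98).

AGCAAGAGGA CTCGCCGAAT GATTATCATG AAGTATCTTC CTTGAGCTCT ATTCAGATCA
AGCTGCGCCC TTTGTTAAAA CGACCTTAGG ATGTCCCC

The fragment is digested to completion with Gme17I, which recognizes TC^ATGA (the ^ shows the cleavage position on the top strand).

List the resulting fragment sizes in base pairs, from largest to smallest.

71, 27 bp

The Gme17I site (TCATGA) starts at position 26.
Gme17I cuts after base 2 of each site, so after position 27.
Linear molecule, 1 cut → 2 fragments:
  1–27 → 27 bp
  28–98 → 71 bp
Sorted largest to smallest: 71, 27 bp.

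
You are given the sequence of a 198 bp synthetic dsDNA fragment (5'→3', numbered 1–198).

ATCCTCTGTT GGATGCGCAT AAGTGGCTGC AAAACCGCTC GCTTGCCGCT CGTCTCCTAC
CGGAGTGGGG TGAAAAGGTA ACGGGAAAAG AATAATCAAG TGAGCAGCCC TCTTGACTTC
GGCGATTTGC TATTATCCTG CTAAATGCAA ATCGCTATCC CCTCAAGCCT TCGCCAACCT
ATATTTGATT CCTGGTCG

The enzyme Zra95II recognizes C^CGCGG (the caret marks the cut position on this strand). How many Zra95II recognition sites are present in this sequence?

0

No occurrence of CCGCGG is present in the sequence.
Zra95II does not cut: 0 sites.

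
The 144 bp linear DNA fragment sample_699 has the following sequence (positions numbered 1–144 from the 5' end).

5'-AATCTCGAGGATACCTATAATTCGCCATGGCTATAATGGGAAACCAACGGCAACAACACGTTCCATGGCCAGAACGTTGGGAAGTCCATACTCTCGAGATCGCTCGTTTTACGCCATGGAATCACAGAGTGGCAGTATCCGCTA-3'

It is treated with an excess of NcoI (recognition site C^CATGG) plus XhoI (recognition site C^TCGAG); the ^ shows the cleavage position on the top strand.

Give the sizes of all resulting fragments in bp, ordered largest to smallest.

38, 30, 30, 21, 21, 4 bp

NcoI sites (CCATGG) start at positions 25, 63, 114.
NcoI cuts after the first base of each site, so after positions 25, 63, 114.
XhoI sites (CTCGAG) start at positions 4, 93.
XhoI cuts after the first base of each site, so after positions 4, 93.
Combined cut positions: 4, 25, 63, 93, 114.
Linear molecule, 5 cuts → 6 fragments:
  1–4 → 4 bp
  5–25 → 21 bp
  26–63 → 38 bp
  64–93 → 30 bp
  94–114 → 21 bp
  115–144 → 30 bp
Sorted largest to smallest: 38, 30, 30, 21, 21, 4 bp.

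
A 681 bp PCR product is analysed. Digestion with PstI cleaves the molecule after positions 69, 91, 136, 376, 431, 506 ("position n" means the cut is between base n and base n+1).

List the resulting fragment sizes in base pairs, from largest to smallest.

Linear molecule, 6 cuts → 7 fragments:
  69 − 0 = 69 bp
  91 − 69 = 22 bp
  136 − 91 = 45 bp
  376 − 136 = 240 bp
  431 − 376 = 55 bp
  506 − 431 = 75 bp
  681 − 506 = 175 bp
Sorted largest to smallest: 240, 175, 75, 69, 55, 45, 22 bp.

240, 175, 75, 69, 55, 45, 22 bp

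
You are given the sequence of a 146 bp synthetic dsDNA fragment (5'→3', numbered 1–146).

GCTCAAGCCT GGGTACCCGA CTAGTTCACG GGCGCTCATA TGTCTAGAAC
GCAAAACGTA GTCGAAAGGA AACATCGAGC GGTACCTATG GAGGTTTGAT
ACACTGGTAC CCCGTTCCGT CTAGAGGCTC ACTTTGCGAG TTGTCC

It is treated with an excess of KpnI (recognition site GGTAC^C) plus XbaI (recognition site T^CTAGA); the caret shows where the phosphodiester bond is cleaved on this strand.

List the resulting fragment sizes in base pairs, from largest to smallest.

KpnI sites (GGTACC) start at positions 12, 81, 106.
KpnI cuts after base 5 of each site (before the last base), so after positions 16, 85, 110.
XbaI sites (TCTAGA) start at positions 43, 120.
XbaI cuts after the first base of each site, so after positions 43, 120.
Combined cut positions: 16, 43, 85, 110, 120.
Linear molecule, 5 cuts → 6 fragments:
  1–16 → 16 bp
  17–43 → 27 bp
  44–85 → 42 bp
  86–110 → 25 bp
  111–120 → 10 bp
  121–146 → 26 bp
Sorted largest to smallest: 42, 27, 26, 25, 16, 10 bp.

42, 27, 26, 25, 16, 10 bp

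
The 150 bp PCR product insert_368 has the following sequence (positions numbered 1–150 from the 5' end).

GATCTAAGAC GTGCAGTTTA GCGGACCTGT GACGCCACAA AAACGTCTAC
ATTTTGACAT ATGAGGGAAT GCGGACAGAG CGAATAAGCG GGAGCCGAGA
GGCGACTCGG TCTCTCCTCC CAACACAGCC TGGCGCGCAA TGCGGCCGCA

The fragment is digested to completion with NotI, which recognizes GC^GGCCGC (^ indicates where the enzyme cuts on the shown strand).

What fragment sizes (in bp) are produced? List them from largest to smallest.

The NotI site (GCGGCCGC) starts at position 142.
NotI cuts after base 2 of each site, so after position 143.
Linear molecule, 1 cut → 2 fragments:
  1–143 → 143 bp
  144–150 → 7 bp
Sorted largest to smallest: 143, 7 bp.

143, 7 bp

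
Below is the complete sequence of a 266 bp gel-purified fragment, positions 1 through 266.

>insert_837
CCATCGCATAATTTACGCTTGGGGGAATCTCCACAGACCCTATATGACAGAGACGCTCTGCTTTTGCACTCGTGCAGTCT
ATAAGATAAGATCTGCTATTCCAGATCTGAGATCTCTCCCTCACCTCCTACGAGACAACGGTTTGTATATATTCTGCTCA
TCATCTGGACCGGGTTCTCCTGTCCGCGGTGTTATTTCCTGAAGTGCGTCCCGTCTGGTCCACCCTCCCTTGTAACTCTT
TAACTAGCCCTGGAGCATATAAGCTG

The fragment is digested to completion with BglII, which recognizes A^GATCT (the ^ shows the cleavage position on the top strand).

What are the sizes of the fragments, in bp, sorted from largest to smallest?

156, 89, 14, 7 bp

BglII sites (AGATCT) start at positions 89, 103, 110.
BglII cuts after the first base of each site, so after positions 89, 103, 110.
Linear molecule, 3 cuts → 4 fragments:
  1–89 → 89 bp
  90–103 → 14 bp
  104–110 → 7 bp
  111–266 → 156 bp
Sorted largest to smallest: 156, 89, 14, 7 bp.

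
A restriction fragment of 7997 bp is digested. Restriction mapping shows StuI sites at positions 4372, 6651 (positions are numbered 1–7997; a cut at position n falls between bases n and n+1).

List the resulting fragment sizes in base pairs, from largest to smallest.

Linear molecule, 2 cuts → 3 fragments:
  4372 − 0 = 4372 bp
  6651 − 4372 = 2279 bp
  7997 − 6651 = 1346 bp
Sorted largest to smallest: 4372, 2279, 1346 bp.

4372, 2279, 1346 bp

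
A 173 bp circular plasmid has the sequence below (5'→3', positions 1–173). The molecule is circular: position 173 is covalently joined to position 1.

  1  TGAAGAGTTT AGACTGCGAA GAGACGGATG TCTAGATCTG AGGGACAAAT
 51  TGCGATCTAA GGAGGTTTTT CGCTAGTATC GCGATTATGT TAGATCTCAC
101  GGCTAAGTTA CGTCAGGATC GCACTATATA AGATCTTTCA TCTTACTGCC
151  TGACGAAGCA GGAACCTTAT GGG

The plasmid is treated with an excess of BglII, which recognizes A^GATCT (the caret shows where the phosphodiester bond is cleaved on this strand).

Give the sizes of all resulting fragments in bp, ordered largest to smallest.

76, 58, 39 bp

BglII sites (AGATCT) start at positions 34, 92, 131.
BglII cuts after the first base of each site, so after positions 34, 92, 131.
Circular molecule, 3 cuts → 3 fragments:
  35–92 → 58 bp
  93–131 → 39 bp
  132–173 then 1–34 → 42 + 34 = 76 bp
Sorted largest to smallest: 76, 58, 39 bp.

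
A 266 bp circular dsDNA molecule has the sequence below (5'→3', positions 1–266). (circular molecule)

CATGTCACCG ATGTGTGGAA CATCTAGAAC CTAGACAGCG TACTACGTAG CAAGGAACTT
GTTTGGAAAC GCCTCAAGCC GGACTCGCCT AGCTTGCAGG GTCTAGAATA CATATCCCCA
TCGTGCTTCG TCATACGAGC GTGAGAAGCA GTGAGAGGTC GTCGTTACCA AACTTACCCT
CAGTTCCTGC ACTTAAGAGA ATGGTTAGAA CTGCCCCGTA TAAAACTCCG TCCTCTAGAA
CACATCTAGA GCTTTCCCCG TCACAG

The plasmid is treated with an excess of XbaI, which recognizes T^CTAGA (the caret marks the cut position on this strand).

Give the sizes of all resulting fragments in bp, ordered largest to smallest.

XbaI sites (TCTAGA) start at positions 23, 102, 234, 245.
XbaI cuts after the first base of each site, so after positions 23, 102, 234, 245.
Circular molecule, 4 cuts → 4 fragments:
  24–102 → 79 bp
  103–234 → 132 bp
  235–245 → 11 bp
  246–266 then 1–23 → 21 + 23 = 44 bp
Sorted largest to smallest: 132, 79, 44, 11 bp.

132, 79, 44, 11 bp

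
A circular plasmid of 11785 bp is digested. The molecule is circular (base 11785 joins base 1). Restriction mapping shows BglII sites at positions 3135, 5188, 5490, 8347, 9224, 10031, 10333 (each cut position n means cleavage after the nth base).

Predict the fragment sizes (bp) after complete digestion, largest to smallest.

4587, 2857, 2053, 877, 807, 302, 302 bp

Circular molecule, 7 cuts → 7 fragments:
  5188 − 3135 = 2053 bp
  5490 − 5188 = 302 bp
  8347 − 5490 = 2857 bp
  9224 − 8347 = 877 bp
  10031 − 9224 = 807 bp
  10333 − 10031 = 302 bp
  wrap: 11785 − 10333 + 3135 = 4587 bp
Sorted largest to smallest: 4587, 2857, 2053, 877, 807, 302, 302 bp.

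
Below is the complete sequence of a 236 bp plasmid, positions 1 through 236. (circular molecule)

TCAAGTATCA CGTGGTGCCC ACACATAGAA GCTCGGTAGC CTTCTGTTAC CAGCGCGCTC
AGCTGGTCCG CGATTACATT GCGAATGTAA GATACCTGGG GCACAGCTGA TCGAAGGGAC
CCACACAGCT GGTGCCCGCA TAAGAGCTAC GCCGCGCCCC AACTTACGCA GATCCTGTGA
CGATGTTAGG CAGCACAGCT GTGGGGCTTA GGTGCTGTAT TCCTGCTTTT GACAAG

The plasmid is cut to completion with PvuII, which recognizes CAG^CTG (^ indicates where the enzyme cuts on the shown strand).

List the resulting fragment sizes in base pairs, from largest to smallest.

100, 70, 44, 22 bp

PvuII sites (CAGCTG) start at positions 60, 104, 126, 196.
PvuII cuts after base 3 of each site, so after positions 62, 106, 128, 198.
Circular molecule, 4 cuts → 4 fragments:
  63–106 → 44 bp
  107–128 → 22 bp
  129–198 → 70 bp
  199–236 then 1–62 → 38 + 62 = 100 bp
Sorted largest to smallest: 100, 70, 44, 22 bp.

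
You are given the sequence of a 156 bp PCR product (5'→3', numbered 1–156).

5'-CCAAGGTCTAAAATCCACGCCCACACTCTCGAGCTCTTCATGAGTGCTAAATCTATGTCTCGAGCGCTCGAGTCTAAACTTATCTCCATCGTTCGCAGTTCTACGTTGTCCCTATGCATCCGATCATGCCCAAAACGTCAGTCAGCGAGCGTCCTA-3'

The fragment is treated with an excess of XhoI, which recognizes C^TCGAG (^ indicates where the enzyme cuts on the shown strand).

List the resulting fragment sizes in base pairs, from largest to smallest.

XhoI sites (CTCGAG) start at positions 28, 59, 67.
XhoI cuts after the first base of each site, so after positions 28, 59, 67.
Linear molecule, 3 cuts → 4 fragments:
  1–28 → 28 bp
  29–59 → 31 bp
  60–67 → 8 bp
  68–156 → 89 bp
Sorted largest to smallest: 89, 31, 28, 8 bp.

89, 31, 28, 8 bp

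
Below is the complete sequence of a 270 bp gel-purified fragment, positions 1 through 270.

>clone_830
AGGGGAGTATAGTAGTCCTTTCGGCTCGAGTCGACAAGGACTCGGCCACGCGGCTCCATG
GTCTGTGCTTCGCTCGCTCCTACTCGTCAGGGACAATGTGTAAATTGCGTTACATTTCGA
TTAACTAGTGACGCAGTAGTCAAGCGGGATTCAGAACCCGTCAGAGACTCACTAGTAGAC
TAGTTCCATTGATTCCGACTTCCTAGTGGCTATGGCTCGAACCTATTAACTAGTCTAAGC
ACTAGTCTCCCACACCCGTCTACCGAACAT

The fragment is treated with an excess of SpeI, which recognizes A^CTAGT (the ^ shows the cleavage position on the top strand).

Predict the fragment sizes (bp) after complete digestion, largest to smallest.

124, 50, 47, 29, 12, 8 bp

SpeI sites (ACTAGT) start at positions 124, 171, 179, 229, 241.
SpeI cuts after the first base of each site, so after positions 124, 171, 179, 229, 241.
Linear molecule, 5 cuts → 6 fragments:
  1–124 → 124 bp
  125–171 → 47 bp
  172–179 → 8 bp
  180–229 → 50 bp
  230–241 → 12 bp
  242–270 → 29 bp
Sorted largest to smallest: 124, 50, 47, 29, 12, 8 bp.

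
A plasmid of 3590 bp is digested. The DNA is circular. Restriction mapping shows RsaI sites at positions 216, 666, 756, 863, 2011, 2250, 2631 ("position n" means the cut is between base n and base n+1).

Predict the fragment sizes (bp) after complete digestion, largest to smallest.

1175, 1148, 450, 381, 239, 107, 90 bp

Circular molecule, 7 cuts → 7 fragments:
  666 − 216 = 450 bp
  756 − 666 = 90 bp
  863 − 756 = 107 bp
  2011 − 863 = 1148 bp
  2250 − 2011 = 239 bp
  2631 − 2250 = 381 bp
  wrap: 3590 − 2631 + 216 = 1175 bp
Sorted largest to smallest: 1175, 1148, 450, 381, 239, 107, 90 bp.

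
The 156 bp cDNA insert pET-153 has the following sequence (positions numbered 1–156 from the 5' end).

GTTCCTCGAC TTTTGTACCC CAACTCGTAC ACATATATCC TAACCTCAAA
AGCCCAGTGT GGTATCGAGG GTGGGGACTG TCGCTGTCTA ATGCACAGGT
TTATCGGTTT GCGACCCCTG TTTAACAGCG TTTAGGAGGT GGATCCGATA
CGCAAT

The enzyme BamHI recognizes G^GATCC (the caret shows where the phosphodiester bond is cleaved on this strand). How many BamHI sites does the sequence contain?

1

GGATCC occurs starting at position 141.
BamHI cuts at 1 site.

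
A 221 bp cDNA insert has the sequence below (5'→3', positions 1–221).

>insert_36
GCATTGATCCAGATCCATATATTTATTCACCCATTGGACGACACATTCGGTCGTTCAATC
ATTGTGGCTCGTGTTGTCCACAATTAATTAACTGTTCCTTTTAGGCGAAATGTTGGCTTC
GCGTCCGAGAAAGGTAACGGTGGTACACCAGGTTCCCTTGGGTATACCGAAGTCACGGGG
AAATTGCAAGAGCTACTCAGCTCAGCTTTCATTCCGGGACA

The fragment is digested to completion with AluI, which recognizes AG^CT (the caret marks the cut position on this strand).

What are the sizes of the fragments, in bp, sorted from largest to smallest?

192, 16, 8, 5 bp

AluI sites (AGCT) start at positions 191, 199, 204.
AluI cuts after base 2 of each site, so after positions 192, 200, 205.
Linear molecule, 3 cuts → 4 fragments:
  1–192 → 192 bp
  193–200 → 8 bp
  201–205 → 5 bp
  206–221 → 16 bp
Sorted largest to smallest: 192, 16, 8, 5 bp.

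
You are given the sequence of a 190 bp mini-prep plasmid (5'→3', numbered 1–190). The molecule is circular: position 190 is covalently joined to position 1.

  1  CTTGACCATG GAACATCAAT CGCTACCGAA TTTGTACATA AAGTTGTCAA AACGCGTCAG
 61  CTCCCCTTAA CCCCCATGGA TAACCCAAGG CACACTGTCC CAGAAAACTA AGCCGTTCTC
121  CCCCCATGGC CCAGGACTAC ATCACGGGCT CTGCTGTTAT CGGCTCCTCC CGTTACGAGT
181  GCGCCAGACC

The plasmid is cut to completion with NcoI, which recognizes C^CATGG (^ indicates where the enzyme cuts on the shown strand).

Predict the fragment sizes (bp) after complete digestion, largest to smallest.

72, 68, 50 bp

NcoI sites (CCATGG) start at positions 6, 74, 124.
NcoI cuts after the first base of each site, so after positions 6, 74, 124.
Circular molecule, 3 cuts → 3 fragments:
  7–74 → 68 bp
  75–124 → 50 bp
  125–190 then 1–6 → 66 + 6 = 72 bp
Sorted largest to smallest: 72, 68, 50 bp.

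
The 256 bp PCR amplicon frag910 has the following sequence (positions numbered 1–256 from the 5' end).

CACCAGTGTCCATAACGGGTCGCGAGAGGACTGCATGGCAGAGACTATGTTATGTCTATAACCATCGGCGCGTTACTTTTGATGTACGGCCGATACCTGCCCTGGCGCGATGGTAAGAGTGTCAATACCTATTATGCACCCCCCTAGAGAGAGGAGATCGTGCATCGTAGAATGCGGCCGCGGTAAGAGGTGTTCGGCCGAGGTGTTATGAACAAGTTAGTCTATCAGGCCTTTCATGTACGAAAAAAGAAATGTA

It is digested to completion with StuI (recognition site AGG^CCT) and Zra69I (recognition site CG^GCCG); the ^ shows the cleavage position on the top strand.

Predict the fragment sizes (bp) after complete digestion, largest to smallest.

The StuI site (AGGCCT) starts at position 227.
StuI cuts after base 3 of each site, so after position 229.
Zra69I sites (CGGCCG) start at positions 87, 175, 195.
Zra69I cuts after base 2 of each site, so after positions 88, 176, 196.
Combined cut positions: 88, 176, 196, 229.
Linear molecule, 4 cuts → 5 fragments:
  1–88 → 88 bp
  89–176 → 88 bp
  177–196 → 20 bp
  197–229 → 33 bp
  230–256 → 27 bp
Sorted largest to smallest: 88, 88, 33, 27, 20 bp.

88, 88, 33, 27, 20 bp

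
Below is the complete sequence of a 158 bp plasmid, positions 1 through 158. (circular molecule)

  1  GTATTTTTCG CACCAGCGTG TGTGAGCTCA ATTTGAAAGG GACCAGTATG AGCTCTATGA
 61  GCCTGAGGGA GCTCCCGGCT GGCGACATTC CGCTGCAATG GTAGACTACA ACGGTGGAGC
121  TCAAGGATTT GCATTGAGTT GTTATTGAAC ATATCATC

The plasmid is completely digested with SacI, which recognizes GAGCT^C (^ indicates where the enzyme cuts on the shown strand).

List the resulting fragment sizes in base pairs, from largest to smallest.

SacI sites (GAGCTC) start at positions 24, 50, 69, 117.
SacI cuts after base 5 of each site (before the last base), so after positions 28, 54, 73, 121.
Circular molecule, 4 cuts → 4 fragments:
  29–54 → 26 bp
  55–73 → 19 bp
  74–121 → 48 bp
  122–158 then 1–28 → 37 + 28 = 65 bp
Sorted largest to smallest: 65, 48, 26, 19 bp.

65, 48, 26, 19 bp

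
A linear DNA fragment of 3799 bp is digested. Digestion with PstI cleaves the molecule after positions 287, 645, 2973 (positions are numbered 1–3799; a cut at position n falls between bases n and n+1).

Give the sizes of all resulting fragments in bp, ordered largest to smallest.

Linear molecule, 3 cuts → 4 fragments:
  287 − 0 = 287 bp
  645 − 287 = 358 bp
  2973 − 645 = 2328 bp
  3799 − 2973 = 826 bp
Sorted largest to smallest: 2328, 826, 358, 287 bp.

2328, 826, 358, 287 bp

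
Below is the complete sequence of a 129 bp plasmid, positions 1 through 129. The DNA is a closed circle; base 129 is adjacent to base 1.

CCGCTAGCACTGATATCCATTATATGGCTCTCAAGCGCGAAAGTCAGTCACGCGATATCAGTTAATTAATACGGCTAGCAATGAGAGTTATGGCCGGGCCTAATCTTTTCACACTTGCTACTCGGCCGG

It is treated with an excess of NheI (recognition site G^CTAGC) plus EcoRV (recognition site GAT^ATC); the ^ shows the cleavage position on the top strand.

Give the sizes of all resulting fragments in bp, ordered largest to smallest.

58, 42, 18, 11 bp

NheI sites (GCTAGC) start at positions 3, 74.
NheI cuts after the first base of each site, so after positions 3, 74.
EcoRV sites (GATATC) start at positions 12, 54.
EcoRV cuts after base 3 of each site, so after positions 14, 56.
Combined cut positions: 3, 14, 56, 74.
Circular molecule, 4 cuts → 4 fragments:
  4–14 → 11 bp
  15–56 → 42 bp
  57–74 → 18 bp
  75–129 then 1–3 → 55 + 3 = 58 bp
Sorted largest to smallest: 58, 42, 18, 11 bp.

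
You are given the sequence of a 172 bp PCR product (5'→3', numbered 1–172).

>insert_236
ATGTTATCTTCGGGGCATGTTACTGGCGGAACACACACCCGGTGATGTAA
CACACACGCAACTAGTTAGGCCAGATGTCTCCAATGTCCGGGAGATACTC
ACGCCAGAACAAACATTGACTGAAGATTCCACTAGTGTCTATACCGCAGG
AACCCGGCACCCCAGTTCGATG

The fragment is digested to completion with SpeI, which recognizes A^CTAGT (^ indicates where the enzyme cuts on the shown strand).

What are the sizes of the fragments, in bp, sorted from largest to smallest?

70, 61, 41 bp

SpeI sites (ACTAGT) start at positions 61, 131.
SpeI cuts after the first base of each site, so after positions 61, 131.
Linear molecule, 2 cuts → 3 fragments:
  1–61 → 61 bp
  62–131 → 70 bp
  132–172 → 41 bp
Sorted largest to smallest: 70, 61, 41 bp.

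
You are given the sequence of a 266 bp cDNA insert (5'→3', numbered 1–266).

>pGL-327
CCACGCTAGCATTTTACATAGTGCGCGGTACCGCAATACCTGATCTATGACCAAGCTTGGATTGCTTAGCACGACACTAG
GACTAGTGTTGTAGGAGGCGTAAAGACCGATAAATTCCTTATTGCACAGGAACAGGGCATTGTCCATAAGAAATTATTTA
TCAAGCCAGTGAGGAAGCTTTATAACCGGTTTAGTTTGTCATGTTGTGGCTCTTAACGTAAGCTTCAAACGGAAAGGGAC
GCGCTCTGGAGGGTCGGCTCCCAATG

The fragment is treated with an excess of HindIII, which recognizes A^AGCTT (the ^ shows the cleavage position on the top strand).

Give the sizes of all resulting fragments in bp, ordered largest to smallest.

HindIII sites (AAGCTT) start at positions 53, 175, 220.
HindIII cuts after the first base of each site, so after positions 53, 175, 220.
Linear molecule, 3 cuts → 4 fragments:
  1–53 → 53 bp
  54–175 → 122 bp
  176–220 → 45 bp
  221–266 → 46 bp
Sorted largest to smallest: 122, 53, 46, 45 bp.

122, 53, 46, 45 bp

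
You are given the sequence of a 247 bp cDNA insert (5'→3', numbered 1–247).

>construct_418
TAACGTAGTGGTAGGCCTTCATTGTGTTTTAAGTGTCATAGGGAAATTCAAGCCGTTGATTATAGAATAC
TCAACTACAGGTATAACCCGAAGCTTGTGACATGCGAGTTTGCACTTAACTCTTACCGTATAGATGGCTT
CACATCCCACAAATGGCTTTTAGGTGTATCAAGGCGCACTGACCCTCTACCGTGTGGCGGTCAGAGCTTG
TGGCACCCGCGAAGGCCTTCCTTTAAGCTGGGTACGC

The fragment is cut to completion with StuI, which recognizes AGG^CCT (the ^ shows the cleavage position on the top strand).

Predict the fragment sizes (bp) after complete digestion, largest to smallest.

StuI sites (AGGCCT) start at positions 13, 223.
StuI cuts after base 3 of each site, so after positions 15, 225.
Linear molecule, 2 cuts → 3 fragments:
  1–15 → 15 bp
  16–225 → 210 bp
  226–247 → 22 bp
Sorted largest to smallest: 210, 22, 15 bp.

210, 22, 15 bp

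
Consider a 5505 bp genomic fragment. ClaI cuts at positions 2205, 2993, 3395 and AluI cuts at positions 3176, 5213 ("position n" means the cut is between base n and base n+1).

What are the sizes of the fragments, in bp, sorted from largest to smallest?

2205, 1818, 788, 292, 219, 183 bp

Combined cut positions (sorted): 2205, 2993, 3176, 3395, 5213.
Linear molecule, 5 cuts → 6 fragments:
  2205 − 0 = 2205 bp
  2993 − 2205 = 788 bp
  3176 − 2993 = 183 bp
  3395 − 3176 = 219 bp
  5213 − 3395 = 1818 bp
  5505 − 5213 = 292 bp
Sorted largest to smallest: 2205, 1818, 788, 292, 219, 183 bp.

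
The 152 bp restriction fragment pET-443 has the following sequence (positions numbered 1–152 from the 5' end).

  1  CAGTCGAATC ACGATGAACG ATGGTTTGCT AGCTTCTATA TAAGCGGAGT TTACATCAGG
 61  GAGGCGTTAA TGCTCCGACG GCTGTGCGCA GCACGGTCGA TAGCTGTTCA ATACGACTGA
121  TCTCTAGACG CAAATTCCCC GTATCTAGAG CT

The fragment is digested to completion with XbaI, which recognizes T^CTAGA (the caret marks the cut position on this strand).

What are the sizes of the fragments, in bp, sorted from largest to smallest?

123, 21, 8 bp

XbaI sites (TCTAGA) start at positions 123, 144.
XbaI cuts after the first base of each site, so after positions 123, 144.
Linear molecule, 2 cuts → 3 fragments:
  1–123 → 123 bp
  124–144 → 21 bp
  145–152 → 8 bp
Sorted largest to smallest: 123, 21, 8 bp.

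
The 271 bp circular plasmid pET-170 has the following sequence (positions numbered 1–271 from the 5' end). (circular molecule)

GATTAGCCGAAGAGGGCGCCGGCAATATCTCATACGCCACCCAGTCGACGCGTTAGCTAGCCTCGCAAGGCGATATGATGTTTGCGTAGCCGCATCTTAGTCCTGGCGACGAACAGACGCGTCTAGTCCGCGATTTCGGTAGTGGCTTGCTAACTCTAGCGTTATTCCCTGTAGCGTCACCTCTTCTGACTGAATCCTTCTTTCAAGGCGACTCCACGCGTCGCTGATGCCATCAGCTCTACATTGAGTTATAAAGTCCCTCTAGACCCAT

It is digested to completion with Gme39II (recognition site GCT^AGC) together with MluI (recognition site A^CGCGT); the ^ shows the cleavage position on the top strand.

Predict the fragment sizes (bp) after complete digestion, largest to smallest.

103, 99, 59, 10 bp

The Gme39II site (GCTAGC) starts at position 56.
Gme39II cuts after base 3 of each site, so after position 58.
MluI sites (ACGCGT) start at positions 48, 117, 216.
MluI cuts after the first base of each site, so after positions 48, 117, 216.
Combined cut positions: 48, 58, 117, 216.
Circular molecule, 4 cuts → 4 fragments:
  49–58 → 10 bp
  59–117 → 59 bp
  118–216 → 99 bp
  217–271 then 1–48 → 55 + 48 = 103 bp
Sorted largest to smallest: 103, 99, 59, 10 bp.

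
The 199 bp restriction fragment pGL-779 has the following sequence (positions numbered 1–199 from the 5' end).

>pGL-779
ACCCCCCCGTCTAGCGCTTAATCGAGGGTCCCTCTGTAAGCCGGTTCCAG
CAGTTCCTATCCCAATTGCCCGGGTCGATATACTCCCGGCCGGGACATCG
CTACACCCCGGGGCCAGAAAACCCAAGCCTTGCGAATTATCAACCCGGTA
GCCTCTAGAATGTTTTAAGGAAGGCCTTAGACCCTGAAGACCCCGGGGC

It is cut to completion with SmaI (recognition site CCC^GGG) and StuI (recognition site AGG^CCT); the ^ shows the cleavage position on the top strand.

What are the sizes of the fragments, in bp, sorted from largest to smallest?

71, 65, 38, 20, 5 bp

SmaI sites (CCCGGG) start at positions 69, 107, 192.
SmaI cuts after base 3 of each site, so after positions 71, 109, 194.
The StuI site (AGGCCT) starts at position 172.
StuI cuts after base 3 of each site, so after position 174.
Combined cut positions: 71, 109, 174, 194.
Linear molecule, 4 cuts → 5 fragments:
  1–71 → 71 bp
  72–109 → 38 bp
  110–174 → 65 bp
  175–194 → 20 bp
  195–199 → 5 bp
Sorted largest to smallest: 71, 65, 38, 20, 5 bp.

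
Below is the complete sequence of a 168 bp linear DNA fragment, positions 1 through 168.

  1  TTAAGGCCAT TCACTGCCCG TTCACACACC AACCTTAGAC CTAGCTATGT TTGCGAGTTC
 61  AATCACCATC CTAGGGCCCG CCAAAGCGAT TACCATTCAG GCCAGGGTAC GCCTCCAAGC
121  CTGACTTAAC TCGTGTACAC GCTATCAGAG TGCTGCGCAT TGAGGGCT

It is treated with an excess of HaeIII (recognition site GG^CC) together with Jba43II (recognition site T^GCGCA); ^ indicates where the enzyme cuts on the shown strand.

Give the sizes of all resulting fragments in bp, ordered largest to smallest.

70, 53, 25, 14, 6 bp

HaeIII sites (GGCC) start at positions 5, 75, 100.
HaeIII cuts after base 2 of each site, so after positions 6, 76, 101.
The Jba43II site (TGCGCA) starts at position 154.
Jba43II cuts after the first base of each site, so after position 154.
Combined cut positions: 6, 76, 101, 154.
Linear molecule, 4 cuts → 5 fragments:
  1–6 → 6 bp
  7–76 → 70 bp
  77–101 → 25 bp
  102–154 → 53 bp
  155–168 → 14 bp
Sorted largest to smallest: 70, 53, 25, 14, 6 bp.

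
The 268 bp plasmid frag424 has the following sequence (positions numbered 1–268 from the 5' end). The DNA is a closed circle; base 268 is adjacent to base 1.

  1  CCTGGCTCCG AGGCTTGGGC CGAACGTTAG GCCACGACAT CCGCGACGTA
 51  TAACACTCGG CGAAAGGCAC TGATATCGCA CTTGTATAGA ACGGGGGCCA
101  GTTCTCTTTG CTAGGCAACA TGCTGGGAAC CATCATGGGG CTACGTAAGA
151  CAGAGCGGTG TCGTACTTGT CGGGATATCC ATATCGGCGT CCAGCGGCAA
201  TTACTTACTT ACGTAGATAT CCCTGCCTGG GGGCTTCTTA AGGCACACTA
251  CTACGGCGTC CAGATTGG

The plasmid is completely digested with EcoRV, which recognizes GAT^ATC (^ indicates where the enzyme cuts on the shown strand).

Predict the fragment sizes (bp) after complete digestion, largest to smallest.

EcoRV sites (GATATC) start at positions 72, 174, 216.
EcoRV cuts after base 3 of each site, so after positions 74, 176, 218.
Circular molecule, 3 cuts → 3 fragments:
  75–176 → 102 bp
  177–218 → 42 bp
  219–268 then 1–74 → 50 + 74 = 124 bp
Sorted largest to smallest: 124, 102, 42 bp.

124, 102, 42 bp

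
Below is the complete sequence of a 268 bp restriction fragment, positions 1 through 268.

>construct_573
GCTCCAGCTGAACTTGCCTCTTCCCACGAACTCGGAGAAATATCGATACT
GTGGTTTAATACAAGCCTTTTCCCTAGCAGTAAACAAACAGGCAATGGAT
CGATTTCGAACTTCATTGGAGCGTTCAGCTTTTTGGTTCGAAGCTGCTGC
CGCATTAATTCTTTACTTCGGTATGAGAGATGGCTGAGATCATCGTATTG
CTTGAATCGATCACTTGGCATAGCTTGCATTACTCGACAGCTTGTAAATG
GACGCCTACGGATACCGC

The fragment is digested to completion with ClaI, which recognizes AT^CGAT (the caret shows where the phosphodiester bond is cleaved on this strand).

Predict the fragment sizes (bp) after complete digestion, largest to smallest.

ClaI sites (ATCGAT) start at positions 42, 99, 206.
ClaI cuts after base 2 of each site, so after positions 43, 100, 207.
Linear molecule, 3 cuts → 4 fragments:
  1–43 → 43 bp
  44–100 → 57 bp
  101–207 → 107 bp
  208–268 → 61 bp
Sorted largest to smallest: 107, 61, 57, 43 bp.

107, 61, 57, 43 bp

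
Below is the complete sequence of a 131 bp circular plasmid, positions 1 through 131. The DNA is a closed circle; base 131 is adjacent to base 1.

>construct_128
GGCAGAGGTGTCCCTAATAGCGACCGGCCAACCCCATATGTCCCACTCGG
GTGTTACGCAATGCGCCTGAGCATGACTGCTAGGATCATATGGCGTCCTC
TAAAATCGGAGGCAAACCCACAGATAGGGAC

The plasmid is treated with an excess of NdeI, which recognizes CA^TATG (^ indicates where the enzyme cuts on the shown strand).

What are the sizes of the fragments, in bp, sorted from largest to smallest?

79, 52 bp

NdeI sites (CATATG) start at positions 35, 87.
NdeI cuts after base 2 of each site, so after positions 36, 88.
Circular molecule, 2 cuts → 2 fragments:
  37–88 → 52 bp
  89–131 then 1–36 → 43 + 36 = 79 bp
Sorted largest to smallest: 79, 52 bp.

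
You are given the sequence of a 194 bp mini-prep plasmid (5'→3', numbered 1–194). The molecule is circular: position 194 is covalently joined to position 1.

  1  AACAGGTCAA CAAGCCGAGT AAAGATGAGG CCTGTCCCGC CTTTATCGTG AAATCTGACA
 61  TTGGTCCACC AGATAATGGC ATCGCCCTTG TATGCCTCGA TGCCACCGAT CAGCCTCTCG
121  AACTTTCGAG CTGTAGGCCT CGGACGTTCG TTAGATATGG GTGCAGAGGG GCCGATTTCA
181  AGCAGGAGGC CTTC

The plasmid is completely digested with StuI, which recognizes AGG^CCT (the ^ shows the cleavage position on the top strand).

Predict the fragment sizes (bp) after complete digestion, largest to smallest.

107, 52, 35 bp

StuI sites (AGGCCT) start at positions 28, 135, 187.
StuI cuts after base 3 of each site, so after positions 30, 137, 189.
Circular molecule, 3 cuts → 3 fragments:
  31–137 → 107 bp
  138–189 → 52 bp
  190–194 then 1–30 → 5 + 30 = 35 bp
Sorted largest to smallest: 107, 52, 35 bp.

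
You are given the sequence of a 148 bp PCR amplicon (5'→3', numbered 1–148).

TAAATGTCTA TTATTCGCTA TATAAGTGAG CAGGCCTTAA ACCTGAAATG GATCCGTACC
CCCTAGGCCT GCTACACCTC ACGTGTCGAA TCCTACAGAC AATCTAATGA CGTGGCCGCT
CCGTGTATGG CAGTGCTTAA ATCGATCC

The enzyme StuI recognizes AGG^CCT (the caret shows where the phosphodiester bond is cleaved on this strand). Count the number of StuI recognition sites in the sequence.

2

AGGCCT occurs starting at positions 32, 65.
StuI cuts at 2 sites.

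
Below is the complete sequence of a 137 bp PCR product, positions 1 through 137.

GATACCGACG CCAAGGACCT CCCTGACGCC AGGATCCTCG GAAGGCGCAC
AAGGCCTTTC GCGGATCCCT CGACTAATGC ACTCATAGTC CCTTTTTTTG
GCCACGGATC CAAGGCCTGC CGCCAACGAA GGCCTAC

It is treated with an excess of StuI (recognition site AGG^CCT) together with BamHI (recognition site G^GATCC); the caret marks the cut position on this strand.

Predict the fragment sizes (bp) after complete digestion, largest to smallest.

43, 32, 22, 17, 9, 9, 5 bp

StuI sites (AGGCCT) start at positions 52, 113, 130.
StuI cuts after base 3 of each site, so after positions 54, 115, 132.
BamHI sites (GGATCC) start at positions 32, 63, 106.
BamHI cuts after the first base of each site, so after positions 32, 63, 106.
Combined cut positions: 32, 54, 63, 106, 115, 132.
Linear molecule, 6 cuts → 7 fragments:
  1–32 → 32 bp
  33–54 → 22 bp
  55–63 → 9 bp
  64–106 → 43 bp
  107–115 → 9 bp
  116–132 → 17 bp
  133–137 → 5 bp
Sorted largest to smallest: 43, 32, 22, 17, 9, 9, 5 bp.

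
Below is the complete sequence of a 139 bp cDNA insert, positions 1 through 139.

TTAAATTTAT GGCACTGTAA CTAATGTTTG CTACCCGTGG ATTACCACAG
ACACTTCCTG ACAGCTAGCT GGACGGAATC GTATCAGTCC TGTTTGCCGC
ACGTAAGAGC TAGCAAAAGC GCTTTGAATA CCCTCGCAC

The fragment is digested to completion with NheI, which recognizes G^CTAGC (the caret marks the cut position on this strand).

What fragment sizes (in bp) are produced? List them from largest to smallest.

NheI sites (GCTAGC) start at positions 64, 109.
NheI cuts after the first base of each site, so after positions 64, 109.
Linear molecule, 2 cuts → 3 fragments:
  1–64 → 64 bp
  65–109 → 45 bp
  110–139 → 30 bp
Sorted largest to smallest: 64, 45, 30 bp.

64, 45, 30 bp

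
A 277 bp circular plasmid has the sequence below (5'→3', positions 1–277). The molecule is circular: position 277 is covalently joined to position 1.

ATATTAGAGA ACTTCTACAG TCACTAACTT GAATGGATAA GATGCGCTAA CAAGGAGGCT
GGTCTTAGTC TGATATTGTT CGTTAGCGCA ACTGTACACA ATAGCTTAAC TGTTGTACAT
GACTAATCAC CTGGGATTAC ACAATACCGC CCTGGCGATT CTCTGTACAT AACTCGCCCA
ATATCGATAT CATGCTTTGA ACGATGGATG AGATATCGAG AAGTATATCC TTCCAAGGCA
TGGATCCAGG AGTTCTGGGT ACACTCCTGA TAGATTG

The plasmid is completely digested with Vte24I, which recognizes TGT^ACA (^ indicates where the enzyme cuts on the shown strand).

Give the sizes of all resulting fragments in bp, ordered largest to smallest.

Vte24I sites (TGTACA) start at positions 93, 114, 164.
Vte24I cuts after base 3 of each site, so after positions 95, 116, 166.
Circular molecule, 3 cuts → 3 fragments:
  96–116 → 21 bp
  117–166 → 50 bp
  167–277 then 1–95 → 111 + 95 = 206 bp
Sorted largest to smallest: 206, 50, 21 bp.

206, 50, 21 bp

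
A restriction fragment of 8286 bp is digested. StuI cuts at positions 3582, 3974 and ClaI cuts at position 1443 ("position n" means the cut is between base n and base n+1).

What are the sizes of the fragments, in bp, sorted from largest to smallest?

Combined cut positions (sorted): 1443, 3582, 3974.
Linear molecule, 3 cuts → 4 fragments:
  1443 − 0 = 1443 bp
  3582 − 1443 = 2139 bp
  3974 − 3582 = 392 bp
  8286 − 3974 = 4312 bp
Sorted largest to smallest: 4312, 2139, 1443, 392 bp.

4312, 2139, 1443, 392 bp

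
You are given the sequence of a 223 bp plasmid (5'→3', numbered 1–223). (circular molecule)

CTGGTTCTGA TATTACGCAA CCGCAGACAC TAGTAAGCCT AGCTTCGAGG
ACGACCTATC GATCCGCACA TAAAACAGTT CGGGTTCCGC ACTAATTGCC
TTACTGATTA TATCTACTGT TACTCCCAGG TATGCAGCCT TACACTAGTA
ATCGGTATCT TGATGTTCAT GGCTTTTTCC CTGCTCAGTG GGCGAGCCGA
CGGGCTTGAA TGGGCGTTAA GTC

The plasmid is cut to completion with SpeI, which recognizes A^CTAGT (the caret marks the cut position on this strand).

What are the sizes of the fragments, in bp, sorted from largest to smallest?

SpeI sites (ACTAGT) start at positions 29, 144.
SpeI cuts after the first base of each site, so after positions 29, 144.
Circular molecule, 2 cuts → 2 fragments:
  30–144 → 115 bp
  145–223 then 1–29 → 79 + 29 = 108 bp
Sorted largest to smallest: 115, 108 bp.

115, 108 bp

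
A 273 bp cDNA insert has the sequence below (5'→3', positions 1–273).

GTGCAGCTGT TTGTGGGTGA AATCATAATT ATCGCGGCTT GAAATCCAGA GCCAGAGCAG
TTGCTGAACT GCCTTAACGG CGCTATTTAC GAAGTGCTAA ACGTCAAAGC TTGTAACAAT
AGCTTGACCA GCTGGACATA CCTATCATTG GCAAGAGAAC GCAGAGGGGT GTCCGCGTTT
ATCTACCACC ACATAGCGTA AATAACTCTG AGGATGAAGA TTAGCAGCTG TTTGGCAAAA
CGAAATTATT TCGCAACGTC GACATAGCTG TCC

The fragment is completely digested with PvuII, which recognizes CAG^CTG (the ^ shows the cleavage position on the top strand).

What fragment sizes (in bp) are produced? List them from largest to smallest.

125, 96, 46, 6 bp

PvuII sites (CAGCTG) start at positions 4, 129, 225.
PvuII cuts after base 3 of each site, so after positions 6, 131, 227.
Linear molecule, 3 cuts → 4 fragments:
  1–6 → 6 bp
  7–131 → 125 bp
  132–227 → 96 bp
  228–273 → 46 bp
Sorted largest to smallest: 125, 96, 46, 6 bp.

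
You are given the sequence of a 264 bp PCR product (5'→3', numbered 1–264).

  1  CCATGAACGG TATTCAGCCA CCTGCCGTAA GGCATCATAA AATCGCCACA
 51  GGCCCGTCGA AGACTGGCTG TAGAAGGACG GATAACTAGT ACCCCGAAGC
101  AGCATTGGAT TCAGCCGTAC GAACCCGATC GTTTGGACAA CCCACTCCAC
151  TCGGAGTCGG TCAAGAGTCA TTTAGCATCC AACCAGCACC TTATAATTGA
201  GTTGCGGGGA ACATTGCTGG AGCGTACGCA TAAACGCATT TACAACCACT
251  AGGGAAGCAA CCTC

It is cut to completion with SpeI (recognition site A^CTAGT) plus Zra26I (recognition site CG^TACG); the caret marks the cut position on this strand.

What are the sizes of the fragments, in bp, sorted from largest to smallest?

The SpeI site (ACTAGT) starts at position 85.
SpeI cuts after the first base of each site, so after position 85.
Zra26I sites (CGTACG) start at positions 116, 223.
Zra26I cuts after base 2 of each site, so after positions 117, 224.
Combined cut positions: 85, 117, 224.
Linear molecule, 3 cuts → 4 fragments:
  1–85 → 85 bp
  86–117 → 32 bp
  118–224 → 107 bp
  225–264 → 40 bp
Sorted largest to smallest: 107, 85, 40, 32 bp.

107, 85, 40, 32 bp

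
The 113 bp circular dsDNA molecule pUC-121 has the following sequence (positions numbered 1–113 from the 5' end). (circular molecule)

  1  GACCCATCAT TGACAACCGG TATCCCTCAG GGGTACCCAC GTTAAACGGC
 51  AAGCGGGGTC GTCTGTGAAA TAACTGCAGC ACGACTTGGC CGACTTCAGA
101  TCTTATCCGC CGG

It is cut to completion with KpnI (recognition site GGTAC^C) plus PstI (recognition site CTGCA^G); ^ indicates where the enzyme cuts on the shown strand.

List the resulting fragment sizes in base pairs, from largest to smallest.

71, 42 bp

The KpnI site (GGTACC) starts at position 32.
KpnI cuts after base 5 of each site (before the last base), so after position 36.
The PstI site (CTGCAG) starts at position 74.
PstI cuts after base 5 of each site (before the last base), so after position 78.
Combined cut positions: 36, 78.
Circular molecule, 2 cuts → 2 fragments:
  37–78 → 42 bp
  79–113 then 1–36 → 35 + 36 = 71 bp
Sorted largest to smallest: 71, 42 bp.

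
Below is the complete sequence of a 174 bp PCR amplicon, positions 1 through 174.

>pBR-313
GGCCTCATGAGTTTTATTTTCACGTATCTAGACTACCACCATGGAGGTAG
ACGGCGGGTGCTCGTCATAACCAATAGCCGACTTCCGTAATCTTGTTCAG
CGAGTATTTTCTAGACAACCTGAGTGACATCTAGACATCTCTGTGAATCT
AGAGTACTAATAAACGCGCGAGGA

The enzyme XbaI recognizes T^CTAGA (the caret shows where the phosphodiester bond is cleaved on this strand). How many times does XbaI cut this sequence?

4

TCTAGA occurs starting at positions 27, 110, 130, 148.
XbaI cuts at 4 sites.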